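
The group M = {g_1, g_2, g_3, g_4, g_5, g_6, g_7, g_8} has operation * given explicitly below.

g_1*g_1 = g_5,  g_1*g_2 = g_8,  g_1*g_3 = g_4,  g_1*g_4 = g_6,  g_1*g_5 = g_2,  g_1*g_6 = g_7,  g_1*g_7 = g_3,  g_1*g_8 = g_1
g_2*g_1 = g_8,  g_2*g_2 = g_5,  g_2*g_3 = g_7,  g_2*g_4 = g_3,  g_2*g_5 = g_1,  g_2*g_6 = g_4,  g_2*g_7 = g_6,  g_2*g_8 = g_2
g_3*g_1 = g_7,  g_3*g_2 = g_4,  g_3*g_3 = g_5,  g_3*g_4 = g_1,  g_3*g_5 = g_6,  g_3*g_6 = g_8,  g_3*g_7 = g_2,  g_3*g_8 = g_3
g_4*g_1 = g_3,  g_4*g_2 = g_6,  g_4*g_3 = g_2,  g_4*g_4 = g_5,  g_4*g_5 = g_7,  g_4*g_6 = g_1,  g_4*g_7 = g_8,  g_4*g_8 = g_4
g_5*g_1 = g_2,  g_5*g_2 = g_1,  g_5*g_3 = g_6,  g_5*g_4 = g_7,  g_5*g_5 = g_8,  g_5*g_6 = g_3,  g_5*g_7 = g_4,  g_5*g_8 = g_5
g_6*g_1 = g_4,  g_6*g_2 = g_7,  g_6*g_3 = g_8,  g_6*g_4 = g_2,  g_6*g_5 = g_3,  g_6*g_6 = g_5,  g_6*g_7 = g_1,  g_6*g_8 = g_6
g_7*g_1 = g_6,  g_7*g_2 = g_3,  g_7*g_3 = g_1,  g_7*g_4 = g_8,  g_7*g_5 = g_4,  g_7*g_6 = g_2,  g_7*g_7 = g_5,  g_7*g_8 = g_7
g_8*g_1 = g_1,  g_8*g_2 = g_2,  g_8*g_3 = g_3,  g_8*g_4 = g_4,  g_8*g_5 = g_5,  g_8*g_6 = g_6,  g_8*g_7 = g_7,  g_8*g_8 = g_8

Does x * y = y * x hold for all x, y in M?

No

g_7 * g_3 = g_1 but g_3 * g_7 = g_2.
Since g_7 and g_3 do not commute, M is not abelian.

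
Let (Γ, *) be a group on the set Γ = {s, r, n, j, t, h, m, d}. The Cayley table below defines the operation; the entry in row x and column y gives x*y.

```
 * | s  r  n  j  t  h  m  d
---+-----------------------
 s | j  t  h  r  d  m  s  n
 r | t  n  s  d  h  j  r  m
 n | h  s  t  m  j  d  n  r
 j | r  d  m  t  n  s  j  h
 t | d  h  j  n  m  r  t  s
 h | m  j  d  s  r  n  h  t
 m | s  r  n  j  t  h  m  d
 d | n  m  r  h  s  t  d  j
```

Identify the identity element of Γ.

m

The identity e satisfies e*x = x for all x, so its row in the table reproduces the column headers.
Row m reads: s, r, n, j, t, h, m, d — exactly the header order. So m is the identity.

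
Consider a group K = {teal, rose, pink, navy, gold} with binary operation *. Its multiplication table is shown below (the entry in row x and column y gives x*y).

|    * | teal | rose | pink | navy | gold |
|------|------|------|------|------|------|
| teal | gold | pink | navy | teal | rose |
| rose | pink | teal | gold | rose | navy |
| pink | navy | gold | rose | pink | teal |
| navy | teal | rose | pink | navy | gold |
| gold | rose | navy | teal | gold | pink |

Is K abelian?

Check whether the table is symmetric across its main diagonal.
Every entry (row x, col y) equals the entry (row y, col x), so K is abelian.

Yes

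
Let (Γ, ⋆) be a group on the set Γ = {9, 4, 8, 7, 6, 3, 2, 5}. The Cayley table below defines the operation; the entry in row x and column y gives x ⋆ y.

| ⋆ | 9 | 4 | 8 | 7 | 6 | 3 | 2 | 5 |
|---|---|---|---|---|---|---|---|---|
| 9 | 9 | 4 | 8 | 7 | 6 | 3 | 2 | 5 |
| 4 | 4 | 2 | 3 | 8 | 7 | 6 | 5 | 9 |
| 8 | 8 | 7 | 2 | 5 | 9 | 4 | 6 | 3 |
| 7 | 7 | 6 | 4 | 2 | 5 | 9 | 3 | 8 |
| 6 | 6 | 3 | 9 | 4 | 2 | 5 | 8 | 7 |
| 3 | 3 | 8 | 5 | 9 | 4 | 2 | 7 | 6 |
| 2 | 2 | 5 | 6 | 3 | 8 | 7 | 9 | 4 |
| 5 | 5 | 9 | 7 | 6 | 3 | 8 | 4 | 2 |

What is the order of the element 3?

4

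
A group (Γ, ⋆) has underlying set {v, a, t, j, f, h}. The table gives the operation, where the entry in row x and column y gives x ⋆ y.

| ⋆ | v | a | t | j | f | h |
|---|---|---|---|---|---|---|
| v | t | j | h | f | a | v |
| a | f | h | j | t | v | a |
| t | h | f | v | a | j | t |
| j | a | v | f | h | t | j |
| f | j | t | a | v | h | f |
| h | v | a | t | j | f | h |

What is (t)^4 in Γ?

t

t^1 = t
t^2 = t ⋆ t = v
t^3 = v ⋆ t = h
t^4 = h ⋆ t = t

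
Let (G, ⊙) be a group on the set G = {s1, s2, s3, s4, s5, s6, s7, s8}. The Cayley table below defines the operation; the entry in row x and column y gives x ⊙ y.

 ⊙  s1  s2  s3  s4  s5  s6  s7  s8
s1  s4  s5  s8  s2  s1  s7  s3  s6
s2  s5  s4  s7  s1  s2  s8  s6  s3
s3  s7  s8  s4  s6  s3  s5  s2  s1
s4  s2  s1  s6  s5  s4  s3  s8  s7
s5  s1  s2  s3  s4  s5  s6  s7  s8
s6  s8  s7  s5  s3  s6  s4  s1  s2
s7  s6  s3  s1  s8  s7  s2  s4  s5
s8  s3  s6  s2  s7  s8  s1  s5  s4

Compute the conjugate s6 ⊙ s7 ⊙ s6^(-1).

s8

The identity is s5. In row s6, the entry s5 sits in column s3, so s6^(-1) = s3.
s6 ⊙ s7 = s1
s1 ⊙ s3 = s8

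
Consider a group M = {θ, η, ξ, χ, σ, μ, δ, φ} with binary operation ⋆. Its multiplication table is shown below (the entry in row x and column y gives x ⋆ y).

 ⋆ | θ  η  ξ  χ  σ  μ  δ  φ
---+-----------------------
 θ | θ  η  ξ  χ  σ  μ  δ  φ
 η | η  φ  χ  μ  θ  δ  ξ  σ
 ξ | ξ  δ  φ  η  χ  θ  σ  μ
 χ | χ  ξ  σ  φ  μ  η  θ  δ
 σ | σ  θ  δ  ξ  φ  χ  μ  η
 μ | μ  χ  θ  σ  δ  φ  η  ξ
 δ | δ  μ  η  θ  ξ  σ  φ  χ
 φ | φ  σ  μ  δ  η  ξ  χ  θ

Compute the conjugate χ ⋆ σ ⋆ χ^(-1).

The identity is θ. In row χ, the entry θ sits in column δ, so χ^(-1) = δ.
χ ⋆ σ = μ
μ ⋆ δ = η
(Structurally, M here is isomorphic to the quaternion group Q_8.)

η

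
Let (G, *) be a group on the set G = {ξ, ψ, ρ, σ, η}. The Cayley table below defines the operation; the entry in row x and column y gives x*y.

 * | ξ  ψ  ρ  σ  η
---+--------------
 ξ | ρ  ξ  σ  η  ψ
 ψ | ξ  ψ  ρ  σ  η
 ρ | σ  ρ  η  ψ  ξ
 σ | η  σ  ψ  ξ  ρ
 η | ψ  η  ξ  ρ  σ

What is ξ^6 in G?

ξ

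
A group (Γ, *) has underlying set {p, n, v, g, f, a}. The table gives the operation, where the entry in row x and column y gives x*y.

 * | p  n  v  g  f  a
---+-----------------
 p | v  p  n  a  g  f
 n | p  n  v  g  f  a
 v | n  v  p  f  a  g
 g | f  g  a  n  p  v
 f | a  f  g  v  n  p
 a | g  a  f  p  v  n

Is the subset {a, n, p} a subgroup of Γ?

No

p*p = v, which is not in {a, n, p}.
The subset is not closed under *, so it is not a subgroup.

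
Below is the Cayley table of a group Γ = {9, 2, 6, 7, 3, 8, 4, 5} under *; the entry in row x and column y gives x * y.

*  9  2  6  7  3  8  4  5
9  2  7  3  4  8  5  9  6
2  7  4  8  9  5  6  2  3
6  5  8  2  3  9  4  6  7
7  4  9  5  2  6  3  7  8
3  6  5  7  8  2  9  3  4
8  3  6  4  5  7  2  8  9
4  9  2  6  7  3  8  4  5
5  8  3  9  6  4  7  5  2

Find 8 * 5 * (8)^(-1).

The identity is 4. In row 8, the entry 4 sits in column 6, so 8^(-1) = 6.
8 * 5 = 9
9 * 6 = 3

3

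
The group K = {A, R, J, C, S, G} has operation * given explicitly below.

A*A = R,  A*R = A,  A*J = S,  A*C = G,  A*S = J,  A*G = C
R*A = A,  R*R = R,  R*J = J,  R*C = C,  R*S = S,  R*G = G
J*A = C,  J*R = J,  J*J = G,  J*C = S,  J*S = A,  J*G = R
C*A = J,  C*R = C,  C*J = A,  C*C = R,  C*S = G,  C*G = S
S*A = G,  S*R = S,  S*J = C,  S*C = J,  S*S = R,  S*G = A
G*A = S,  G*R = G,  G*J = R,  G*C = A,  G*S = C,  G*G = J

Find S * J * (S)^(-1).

G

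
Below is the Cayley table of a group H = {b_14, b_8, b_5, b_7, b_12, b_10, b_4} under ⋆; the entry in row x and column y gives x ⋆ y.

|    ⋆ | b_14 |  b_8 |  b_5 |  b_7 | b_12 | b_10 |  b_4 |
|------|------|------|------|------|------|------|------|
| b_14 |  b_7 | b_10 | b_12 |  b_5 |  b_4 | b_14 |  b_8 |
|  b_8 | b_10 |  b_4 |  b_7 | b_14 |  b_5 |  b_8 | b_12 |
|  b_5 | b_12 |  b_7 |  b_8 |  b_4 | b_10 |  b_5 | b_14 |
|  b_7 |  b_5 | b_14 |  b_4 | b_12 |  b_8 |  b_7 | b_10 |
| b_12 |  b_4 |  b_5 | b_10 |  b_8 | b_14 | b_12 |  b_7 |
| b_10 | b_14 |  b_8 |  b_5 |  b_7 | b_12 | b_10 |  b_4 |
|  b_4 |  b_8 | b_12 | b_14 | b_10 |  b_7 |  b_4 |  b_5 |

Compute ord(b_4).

7

The identity element is b_10 (its row matches the header).
b_4^1 = b_4
b_4^2 = b_4 ⋆ b_4 = b_5
b_4^3 = b_5 ⋆ b_4 = b_14
b_4^4 = b_14 ⋆ b_4 = b_8
b_4^5 = b_8 ⋆ b_4 = b_12
b_4^6 = b_12 ⋆ b_4 = b_7
b_4^7 = b_7 ⋆ b_4 = b_10
The first power of b_4 equal to the identity is b_4^7, so ord(b_4) = 7.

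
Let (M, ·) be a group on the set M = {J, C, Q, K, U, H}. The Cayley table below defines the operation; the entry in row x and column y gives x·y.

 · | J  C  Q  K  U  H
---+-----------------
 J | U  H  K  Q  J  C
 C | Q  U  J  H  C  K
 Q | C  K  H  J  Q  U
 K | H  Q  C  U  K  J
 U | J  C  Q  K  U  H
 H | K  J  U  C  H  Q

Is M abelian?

No

Q·J = C but J·Q = K.
Since Q and J do not commute, M is not abelian.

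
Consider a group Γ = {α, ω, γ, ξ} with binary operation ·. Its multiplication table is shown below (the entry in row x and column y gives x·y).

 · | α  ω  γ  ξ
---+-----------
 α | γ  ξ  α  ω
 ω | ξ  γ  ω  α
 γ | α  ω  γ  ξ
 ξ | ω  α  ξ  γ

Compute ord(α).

The identity element is γ (its row matches the header).
α^1 = α
α^2 = α·α = γ
The first power of α equal to the identity is α^2, so ord(α) = 2.

2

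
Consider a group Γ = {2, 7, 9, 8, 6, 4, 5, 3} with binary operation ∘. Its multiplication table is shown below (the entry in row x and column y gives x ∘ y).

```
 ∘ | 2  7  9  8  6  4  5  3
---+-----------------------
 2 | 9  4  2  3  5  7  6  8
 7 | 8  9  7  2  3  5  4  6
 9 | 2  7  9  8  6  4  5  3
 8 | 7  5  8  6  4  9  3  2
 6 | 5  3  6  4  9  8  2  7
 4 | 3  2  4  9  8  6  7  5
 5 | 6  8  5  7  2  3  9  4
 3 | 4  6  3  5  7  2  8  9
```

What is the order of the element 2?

The identity element is 9 (its row matches the header).
2^1 = 2
2^2 = 2 ∘ 2 = 9
The first power of 2 equal to the identity is 2^2, so ord(2) = 2.
(Structurally, Γ here is isomorphic to the dihedral group D_4.)

2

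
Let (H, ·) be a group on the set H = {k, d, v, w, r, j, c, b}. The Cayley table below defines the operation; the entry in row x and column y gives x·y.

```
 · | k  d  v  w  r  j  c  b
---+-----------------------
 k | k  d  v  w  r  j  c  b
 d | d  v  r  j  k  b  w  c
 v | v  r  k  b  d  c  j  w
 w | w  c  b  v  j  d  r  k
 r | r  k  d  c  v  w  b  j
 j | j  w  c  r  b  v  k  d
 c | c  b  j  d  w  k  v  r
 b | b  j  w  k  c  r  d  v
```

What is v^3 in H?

v^1 = v
v^2 = v·v = k
v^3 = k·v = v

v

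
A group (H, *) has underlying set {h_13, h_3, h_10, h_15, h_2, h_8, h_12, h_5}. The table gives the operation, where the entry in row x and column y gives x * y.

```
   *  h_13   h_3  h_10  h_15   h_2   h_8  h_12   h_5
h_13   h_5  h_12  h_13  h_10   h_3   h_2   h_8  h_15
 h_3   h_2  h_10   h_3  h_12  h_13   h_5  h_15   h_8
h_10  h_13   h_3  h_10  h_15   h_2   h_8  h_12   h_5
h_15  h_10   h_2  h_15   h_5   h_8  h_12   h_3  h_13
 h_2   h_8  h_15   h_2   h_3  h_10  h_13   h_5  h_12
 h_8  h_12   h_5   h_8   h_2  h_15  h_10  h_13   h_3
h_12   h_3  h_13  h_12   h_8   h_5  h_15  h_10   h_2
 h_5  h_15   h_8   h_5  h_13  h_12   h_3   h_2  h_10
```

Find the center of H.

An element z is central iff its row equals its column in the table.
For h_3: h_3 * h_15 = h_12 ≠ h_2 = h_15 * h_3, so h_3 ∉ Z.
Checking each element this way leaves Z(H) = {h_10, h_5}.

{h_10, h_5}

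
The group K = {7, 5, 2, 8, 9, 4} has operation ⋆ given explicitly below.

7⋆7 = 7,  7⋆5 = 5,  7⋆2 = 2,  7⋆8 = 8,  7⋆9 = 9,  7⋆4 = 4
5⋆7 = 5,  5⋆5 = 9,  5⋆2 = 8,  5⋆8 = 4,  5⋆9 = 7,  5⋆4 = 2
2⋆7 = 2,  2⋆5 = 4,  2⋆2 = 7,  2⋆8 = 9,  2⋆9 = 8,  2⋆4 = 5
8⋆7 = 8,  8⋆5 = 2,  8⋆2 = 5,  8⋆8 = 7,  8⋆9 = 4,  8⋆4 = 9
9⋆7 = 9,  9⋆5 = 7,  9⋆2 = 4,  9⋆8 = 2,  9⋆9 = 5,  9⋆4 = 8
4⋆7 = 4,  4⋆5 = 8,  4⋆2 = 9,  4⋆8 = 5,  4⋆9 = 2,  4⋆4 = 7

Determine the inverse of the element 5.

9

First locate the identity: row 7 matches the header, so 7 is the identity.
Scan row 5 for 7: 5 ⋆ 9 = 7. Hence 5^(-1) = 9.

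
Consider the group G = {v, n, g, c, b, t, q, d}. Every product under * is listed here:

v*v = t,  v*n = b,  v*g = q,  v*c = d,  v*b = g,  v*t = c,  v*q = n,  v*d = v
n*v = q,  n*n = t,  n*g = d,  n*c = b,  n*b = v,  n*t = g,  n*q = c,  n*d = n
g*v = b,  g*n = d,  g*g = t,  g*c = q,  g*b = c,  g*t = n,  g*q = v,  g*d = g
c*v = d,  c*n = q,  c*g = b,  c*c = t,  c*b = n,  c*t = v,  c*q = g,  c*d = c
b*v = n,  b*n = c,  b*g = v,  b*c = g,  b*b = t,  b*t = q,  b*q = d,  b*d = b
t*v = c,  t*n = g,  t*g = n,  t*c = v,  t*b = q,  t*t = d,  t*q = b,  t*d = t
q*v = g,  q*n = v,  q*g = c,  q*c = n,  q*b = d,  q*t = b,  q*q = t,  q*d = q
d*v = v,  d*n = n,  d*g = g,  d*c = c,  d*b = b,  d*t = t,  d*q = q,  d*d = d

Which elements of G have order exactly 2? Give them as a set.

Identity is d. Compute the order of each non-identity element by repeated multiplication:
  v: v → t → c → d  (order 4)
  n: n → t → g → d  (order 4)
  g: g → t → n → d  (order 4)
  c: c → t → v → d  (order 4)
  b: b → t → q → d  (order 4)
  t: t → d  (order 2)
  q: q → t → b → d  (order 4)
Elements of order 2: {t}.

{t}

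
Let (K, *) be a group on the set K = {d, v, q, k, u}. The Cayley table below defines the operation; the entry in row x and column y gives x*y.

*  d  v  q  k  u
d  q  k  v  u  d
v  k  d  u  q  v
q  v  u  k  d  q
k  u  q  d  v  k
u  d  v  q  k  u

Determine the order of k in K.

The identity element is u (its row matches the header).
k^1 = k
k^2 = k*k = v
k^3 = v*k = q
k^4 = q*k = d
k^5 = d*k = u
The first power of k equal to the identity is k^5, so ord(k) = 5.

5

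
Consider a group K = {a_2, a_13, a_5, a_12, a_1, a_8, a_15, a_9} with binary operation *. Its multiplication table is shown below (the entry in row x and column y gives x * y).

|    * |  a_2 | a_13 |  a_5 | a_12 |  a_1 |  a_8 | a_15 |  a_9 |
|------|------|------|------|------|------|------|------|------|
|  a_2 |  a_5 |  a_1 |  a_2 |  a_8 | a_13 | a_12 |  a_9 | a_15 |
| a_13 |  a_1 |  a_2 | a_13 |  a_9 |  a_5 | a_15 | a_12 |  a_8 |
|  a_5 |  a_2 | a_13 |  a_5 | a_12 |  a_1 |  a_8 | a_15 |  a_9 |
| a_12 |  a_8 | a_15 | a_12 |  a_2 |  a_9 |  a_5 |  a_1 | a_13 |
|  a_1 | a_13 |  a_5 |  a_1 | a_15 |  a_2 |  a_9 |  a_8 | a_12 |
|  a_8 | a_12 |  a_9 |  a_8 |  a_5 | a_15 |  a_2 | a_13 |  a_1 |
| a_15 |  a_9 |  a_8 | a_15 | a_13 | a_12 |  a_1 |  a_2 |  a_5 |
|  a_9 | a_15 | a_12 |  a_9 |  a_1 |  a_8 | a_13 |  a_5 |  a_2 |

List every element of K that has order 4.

Identity is a_5. Compute the order of each non-identity element by repeated multiplication:
  a_2: a_2 → a_5  (order 2)
  a_13: a_13 → a_2 → a_1 → a_5  (order 4)
  a_12: a_12 → a_2 → a_8 → a_5  (order 4)
  a_1: a_1 → a_2 → a_13 → a_5  (order 4)
  a_8: a_8 → a_2 → a_12 → a_5  (order 4)
  a_15: a_15 → a_2 → a_9 → a_5  (order 4)
  a_9: a_9 → a_2 → a_15 → a_5  (order 4)
Elements of order 4: {a_1, a_12, a_13, a_15, a_8, a_9}.

{a_1, a_12, a_13, a_15, a_8, a_9}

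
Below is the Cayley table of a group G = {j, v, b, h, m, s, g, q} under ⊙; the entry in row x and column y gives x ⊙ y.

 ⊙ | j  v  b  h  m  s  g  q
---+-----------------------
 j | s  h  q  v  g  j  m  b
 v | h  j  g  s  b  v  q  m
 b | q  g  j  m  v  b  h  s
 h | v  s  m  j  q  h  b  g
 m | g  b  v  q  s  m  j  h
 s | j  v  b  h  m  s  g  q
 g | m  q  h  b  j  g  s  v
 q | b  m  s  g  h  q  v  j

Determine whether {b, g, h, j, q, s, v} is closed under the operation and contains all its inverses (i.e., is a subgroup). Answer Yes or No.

v ⊙ q = m, which is not in {b, g, h, j, q, s, v}.
The subset is not closed under ⊙, so it is not a subgroup.

No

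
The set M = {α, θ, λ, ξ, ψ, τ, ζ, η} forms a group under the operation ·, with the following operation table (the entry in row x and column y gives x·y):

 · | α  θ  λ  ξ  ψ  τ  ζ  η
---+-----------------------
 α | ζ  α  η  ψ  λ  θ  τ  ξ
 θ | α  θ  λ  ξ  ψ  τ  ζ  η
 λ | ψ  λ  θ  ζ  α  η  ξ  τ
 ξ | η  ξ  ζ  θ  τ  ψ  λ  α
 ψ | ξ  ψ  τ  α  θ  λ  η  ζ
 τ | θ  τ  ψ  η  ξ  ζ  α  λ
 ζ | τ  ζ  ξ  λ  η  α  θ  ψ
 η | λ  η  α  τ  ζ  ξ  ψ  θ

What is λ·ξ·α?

λ·ξ = ζ
ζ·α = τ

τ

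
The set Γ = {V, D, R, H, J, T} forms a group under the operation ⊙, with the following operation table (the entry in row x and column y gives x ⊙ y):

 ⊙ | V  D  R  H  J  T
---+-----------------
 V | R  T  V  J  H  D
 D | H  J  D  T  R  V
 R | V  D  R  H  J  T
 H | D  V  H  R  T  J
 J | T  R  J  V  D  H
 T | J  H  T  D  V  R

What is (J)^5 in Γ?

J^1 = J
J^2 = J ⊙ J = D
J^3 = D ⊙ J = R
J^4 = R ⊙ J = J
J^5 = J ⊙ J = D

D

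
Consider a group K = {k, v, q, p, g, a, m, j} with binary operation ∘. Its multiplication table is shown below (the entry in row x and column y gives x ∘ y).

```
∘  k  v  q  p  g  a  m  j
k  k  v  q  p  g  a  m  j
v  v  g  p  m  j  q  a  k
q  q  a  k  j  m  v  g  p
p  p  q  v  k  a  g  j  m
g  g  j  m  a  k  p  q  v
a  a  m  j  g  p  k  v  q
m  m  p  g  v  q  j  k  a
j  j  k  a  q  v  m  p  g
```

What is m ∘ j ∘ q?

j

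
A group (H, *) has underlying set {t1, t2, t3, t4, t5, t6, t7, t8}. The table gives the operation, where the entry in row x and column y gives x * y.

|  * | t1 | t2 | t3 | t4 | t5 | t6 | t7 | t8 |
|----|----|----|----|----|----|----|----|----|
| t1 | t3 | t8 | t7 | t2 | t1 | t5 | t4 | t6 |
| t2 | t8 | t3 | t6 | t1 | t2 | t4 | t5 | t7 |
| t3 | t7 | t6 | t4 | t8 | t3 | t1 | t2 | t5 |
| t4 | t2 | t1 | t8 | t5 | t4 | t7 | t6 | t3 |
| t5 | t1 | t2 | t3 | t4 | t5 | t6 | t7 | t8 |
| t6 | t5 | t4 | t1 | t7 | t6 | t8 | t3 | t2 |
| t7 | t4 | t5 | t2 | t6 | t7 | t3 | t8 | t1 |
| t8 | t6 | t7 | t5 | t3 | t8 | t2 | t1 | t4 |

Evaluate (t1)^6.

t1^1 = t1
t1^2 = t1 * t1 = t3
t1^3 = t3 * t1 = t7
t1^4 = t7 * t1 = t4
t1^5 = t4 * t1 = t2
t1^6 = t2 * t1 = t8

t8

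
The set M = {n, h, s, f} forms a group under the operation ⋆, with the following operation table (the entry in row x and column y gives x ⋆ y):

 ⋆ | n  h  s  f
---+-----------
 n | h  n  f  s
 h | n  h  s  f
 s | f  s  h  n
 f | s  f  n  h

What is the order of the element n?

2

The identity element is h (its row matches the header).
n^1 = n
n^2 = n ⋆ n = h
The first power of n equal to the identity is n^2, so ord(n) = 2.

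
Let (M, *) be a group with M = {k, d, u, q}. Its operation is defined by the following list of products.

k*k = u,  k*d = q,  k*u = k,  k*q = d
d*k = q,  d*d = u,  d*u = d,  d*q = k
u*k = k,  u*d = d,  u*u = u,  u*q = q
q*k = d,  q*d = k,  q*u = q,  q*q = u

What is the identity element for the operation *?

u

The identity e satisfies e*x = x for all x, so its row in the table reproduces the column headers.
Row u reads: k, d, u, q — exactly the header order. So u is the identity.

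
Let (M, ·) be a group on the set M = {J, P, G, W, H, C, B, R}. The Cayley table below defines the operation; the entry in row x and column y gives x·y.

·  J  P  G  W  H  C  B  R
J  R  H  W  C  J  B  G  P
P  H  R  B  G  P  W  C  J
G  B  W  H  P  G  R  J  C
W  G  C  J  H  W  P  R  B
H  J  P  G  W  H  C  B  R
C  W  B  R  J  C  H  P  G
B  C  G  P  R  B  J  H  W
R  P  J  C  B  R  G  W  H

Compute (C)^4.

C^1 = C
C^2 = C·C = H
C^3 = H·C = C
C^4 = C·C = H

H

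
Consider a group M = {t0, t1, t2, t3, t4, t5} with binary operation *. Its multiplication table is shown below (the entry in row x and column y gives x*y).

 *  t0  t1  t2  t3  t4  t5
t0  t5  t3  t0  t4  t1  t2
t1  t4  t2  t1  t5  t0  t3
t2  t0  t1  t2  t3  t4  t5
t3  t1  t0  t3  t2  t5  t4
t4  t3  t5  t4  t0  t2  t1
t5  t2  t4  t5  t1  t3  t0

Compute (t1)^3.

t1

t1^1 = t1
t1^2 = t1*t1 = t2
t1^3 = t2*t1 = t1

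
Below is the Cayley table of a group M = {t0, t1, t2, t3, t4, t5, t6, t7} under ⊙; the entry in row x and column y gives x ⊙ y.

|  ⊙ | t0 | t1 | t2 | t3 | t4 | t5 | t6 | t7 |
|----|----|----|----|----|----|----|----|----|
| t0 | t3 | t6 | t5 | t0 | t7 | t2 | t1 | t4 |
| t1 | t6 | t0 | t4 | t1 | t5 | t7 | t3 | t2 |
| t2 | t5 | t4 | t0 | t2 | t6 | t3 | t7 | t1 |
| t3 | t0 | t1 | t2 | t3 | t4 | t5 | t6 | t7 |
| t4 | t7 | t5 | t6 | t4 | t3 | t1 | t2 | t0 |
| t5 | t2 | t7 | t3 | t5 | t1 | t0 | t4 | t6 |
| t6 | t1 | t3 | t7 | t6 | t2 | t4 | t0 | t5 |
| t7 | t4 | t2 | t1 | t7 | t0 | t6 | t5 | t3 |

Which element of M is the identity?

t3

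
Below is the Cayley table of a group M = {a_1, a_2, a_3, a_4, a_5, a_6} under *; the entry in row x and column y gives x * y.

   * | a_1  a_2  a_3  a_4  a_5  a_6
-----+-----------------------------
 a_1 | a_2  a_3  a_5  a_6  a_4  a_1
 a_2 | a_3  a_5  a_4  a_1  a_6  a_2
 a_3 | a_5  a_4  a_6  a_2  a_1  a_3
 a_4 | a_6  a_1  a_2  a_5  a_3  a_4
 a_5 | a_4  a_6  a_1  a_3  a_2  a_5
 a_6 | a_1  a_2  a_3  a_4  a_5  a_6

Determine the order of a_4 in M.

The identity element is a_6 (its row matches the header).
a_4^1 = a_4
a_4^2 = a_4 * a_4 = a_5
a_4^3 = a_5 * a_4 = a_3
a_4^4 = a_3 * a_4 = a_2
a_4^5 = a_2 * a_4 = a_1
a_4^6 = a_1 * a_4 = a_6
The first power of a_4 equal to the identity is a_4^6, so ord(a_4) = 6.
(Structurally, M here is isomorphic to the cyclic group Z_6.)

6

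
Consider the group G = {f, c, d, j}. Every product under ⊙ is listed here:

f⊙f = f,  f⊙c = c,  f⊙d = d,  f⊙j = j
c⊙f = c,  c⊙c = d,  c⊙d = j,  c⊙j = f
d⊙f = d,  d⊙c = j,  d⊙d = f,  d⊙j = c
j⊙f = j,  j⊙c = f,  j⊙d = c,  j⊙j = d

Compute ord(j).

The identity element is f (its row matches the header).
j^1 = j
j^2 = j ⊙ j = d
j^3 = d ⊙ j = c
j^4 = c ⊙ j = f
The first power of j equal to the identity is j^4, so ord(j) = 4.

4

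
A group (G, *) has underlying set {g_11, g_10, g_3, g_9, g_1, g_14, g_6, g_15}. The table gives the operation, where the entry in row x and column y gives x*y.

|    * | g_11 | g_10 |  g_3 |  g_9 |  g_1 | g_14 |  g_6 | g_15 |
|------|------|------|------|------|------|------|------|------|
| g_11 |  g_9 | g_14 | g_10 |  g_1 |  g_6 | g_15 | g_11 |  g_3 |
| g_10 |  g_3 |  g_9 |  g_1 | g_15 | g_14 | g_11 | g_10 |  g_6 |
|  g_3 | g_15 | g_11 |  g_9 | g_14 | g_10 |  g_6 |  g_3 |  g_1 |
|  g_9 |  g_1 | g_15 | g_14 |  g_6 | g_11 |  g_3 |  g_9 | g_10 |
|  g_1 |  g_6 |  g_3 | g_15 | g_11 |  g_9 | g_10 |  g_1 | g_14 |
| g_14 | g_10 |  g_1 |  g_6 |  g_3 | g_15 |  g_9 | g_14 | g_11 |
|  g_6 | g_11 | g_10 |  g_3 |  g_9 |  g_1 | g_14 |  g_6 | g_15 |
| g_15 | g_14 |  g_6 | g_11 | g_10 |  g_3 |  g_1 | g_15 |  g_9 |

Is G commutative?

g_1*g_10 = g_3 but g_10*g_1 = g_14.
Since g_1 and g_10 do not commute, G is not abelian.

No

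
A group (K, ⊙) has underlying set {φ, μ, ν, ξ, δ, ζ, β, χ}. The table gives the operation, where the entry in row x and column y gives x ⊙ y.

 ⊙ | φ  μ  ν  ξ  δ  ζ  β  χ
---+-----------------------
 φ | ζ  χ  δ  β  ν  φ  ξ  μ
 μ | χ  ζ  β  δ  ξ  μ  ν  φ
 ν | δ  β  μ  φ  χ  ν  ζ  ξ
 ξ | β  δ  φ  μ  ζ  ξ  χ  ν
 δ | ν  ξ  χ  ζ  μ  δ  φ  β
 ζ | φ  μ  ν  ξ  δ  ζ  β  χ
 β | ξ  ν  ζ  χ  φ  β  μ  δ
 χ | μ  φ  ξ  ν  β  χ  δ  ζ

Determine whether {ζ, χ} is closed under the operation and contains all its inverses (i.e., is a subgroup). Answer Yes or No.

{ζ, χ} contains the identity ζ.
Checking products: every product of two elements of {ζ, χ} (read from the table) lies in {ζ, χ}, so the set is closed.
In a finite group, a nonempty closed subset is a subgroup. So {ζ, χ} ≤ K.

Yes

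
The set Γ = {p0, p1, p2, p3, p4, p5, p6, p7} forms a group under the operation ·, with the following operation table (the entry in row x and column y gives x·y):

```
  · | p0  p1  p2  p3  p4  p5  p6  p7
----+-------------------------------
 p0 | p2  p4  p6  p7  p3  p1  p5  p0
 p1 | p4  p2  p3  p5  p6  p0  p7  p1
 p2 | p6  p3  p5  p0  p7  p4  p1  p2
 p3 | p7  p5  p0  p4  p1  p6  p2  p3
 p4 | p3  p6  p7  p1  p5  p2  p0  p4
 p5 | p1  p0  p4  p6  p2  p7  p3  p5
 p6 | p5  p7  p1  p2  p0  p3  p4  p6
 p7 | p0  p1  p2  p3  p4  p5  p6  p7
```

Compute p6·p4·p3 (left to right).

p7

p6·p4 = p0
p0·p3 = p7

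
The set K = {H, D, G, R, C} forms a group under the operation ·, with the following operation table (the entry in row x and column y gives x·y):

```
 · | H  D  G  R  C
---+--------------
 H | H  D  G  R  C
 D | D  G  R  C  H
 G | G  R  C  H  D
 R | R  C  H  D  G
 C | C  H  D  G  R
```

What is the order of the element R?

5

The identity element is H (its row matches the header).
R^1 = R
R^2 = R·R = D
R^3 = D·R = C
R^4 = C·R = G
R^5 = G·R = H
The first power of R equal to the identity is R^5, so ord(R) = 5.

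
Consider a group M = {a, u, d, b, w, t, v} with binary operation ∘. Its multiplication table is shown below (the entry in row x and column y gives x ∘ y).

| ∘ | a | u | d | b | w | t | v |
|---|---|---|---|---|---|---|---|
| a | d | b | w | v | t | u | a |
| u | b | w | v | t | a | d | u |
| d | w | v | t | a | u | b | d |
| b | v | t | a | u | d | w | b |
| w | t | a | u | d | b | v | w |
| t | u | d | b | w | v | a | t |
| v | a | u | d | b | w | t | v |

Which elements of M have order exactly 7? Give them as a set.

Identity is v. Compute the order of each non-identity element by repeated multiplication:
  a: a → d → w → t → u → b → v  (order 7)
  u: u → w → a → b → t → d → v  (order 7)
  d: d → t → b → a → w → u → v  (order 7)
  b: b → u → t → w → d → a → v  (order 7)
  w: w → b → d → u → a → t → v  (order 7)
  t: t → a → u → d → b → w → v  (order 7)
Elements of order 7: {a, b, d, t, u, w}.

{a, b, d, t, u, w}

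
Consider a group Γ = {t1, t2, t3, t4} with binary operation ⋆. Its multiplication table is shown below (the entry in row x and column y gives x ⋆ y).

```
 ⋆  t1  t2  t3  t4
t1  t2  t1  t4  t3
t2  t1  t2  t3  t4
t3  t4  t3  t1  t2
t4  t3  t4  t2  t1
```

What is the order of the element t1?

The identity element is t2 (its row matches the header).
t1^1 = t1
t1^2 = t1 ⋆ t1 = t2
The first power of t1 equal to the identity is t1^2, so ord(t1) = 2.

2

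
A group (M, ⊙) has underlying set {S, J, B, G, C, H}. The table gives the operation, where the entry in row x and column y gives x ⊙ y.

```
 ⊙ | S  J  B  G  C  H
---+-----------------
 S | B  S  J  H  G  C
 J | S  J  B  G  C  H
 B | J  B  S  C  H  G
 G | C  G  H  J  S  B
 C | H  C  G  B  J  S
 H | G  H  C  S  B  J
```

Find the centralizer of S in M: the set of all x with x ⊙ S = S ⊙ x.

Compare row S with column S entry by entry.
B ⊙ S = J = S ⊙ B, so B commutes with S.
G ⊙ S = C but S ⊙ G = H, so G does not.
Collecting the elements that commute with S: C(S) = {B, J, S}.

{B, J, S}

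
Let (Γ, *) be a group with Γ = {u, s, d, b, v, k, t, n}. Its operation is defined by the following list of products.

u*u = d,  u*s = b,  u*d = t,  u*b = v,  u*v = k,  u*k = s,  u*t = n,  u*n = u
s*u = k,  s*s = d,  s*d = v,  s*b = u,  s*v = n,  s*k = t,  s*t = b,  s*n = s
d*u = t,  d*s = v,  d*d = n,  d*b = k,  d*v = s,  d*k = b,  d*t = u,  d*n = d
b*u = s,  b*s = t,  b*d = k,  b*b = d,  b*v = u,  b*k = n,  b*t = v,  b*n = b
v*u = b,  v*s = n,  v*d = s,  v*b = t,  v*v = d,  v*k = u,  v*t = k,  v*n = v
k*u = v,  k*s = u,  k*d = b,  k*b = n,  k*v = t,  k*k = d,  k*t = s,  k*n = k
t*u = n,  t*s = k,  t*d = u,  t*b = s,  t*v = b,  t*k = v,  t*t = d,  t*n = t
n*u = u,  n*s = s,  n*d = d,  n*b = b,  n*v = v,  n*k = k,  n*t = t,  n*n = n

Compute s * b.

Read row s, column b: s * b = u.

u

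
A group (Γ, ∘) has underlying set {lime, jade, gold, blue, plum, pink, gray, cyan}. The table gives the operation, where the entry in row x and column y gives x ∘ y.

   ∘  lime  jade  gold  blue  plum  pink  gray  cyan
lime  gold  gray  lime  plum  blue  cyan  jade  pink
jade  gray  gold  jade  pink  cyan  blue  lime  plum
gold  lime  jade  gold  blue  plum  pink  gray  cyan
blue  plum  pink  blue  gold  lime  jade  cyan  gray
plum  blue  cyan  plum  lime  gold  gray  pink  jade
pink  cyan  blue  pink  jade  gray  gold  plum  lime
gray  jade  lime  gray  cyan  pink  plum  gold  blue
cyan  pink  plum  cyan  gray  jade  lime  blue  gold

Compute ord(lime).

The identity element is gold (its row matches the header).
lime^1 = lime
lime^2 = lime ∘ lime = gold
The first power of lime equal to the identity is lime^2, so ord(lime) = 2.
(Structurally, Γ here is isomorphic to the elementary abelian group (Z_2)^3.)

2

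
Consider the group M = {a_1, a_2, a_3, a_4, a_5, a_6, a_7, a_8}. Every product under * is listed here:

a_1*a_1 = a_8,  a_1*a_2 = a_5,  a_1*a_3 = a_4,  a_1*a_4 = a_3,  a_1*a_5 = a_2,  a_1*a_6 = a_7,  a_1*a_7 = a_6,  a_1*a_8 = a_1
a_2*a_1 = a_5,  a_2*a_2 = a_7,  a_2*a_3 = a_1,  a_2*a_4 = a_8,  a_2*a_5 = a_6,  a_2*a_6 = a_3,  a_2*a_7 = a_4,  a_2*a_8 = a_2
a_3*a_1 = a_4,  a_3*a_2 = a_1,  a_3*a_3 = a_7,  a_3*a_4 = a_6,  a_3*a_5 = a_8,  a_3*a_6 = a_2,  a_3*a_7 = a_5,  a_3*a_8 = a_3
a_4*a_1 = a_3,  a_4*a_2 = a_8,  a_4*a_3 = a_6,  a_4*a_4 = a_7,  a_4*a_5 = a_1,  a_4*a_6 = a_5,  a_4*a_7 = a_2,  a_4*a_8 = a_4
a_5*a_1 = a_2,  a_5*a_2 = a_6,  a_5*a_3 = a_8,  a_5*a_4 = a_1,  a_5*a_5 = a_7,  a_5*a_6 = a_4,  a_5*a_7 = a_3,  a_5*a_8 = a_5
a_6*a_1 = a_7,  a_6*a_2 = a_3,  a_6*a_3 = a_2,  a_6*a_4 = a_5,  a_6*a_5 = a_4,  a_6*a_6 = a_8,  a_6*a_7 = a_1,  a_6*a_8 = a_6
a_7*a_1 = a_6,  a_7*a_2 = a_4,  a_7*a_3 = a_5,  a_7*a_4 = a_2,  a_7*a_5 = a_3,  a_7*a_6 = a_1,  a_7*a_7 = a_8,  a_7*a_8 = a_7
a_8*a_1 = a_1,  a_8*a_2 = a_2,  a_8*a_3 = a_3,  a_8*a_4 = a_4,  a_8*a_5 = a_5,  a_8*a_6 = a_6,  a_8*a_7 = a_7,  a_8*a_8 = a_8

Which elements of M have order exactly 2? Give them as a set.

{a_1, a_6, a_7}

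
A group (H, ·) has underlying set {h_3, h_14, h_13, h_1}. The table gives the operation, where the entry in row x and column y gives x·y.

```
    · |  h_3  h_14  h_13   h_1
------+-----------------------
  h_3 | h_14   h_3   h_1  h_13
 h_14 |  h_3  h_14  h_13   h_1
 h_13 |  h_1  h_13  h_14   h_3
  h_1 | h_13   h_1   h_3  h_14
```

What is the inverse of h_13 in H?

First locate the identity: row h_14 matches the header, so h_14 is the identity.
Scan row h_13 for h_14: h_13·h_13 = h_14. Hence h_13^(-1) = h_13.

h_13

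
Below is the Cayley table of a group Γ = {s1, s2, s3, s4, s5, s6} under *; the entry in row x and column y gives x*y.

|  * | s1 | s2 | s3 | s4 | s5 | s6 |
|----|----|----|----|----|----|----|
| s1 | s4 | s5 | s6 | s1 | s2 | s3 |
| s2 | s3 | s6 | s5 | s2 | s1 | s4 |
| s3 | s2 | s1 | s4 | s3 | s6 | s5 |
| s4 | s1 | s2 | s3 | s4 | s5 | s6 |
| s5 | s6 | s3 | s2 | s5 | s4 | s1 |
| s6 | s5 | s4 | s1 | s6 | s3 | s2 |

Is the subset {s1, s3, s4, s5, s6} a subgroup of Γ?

s6*s6 = s2, which is not in {s1, s3, s4, s5, s6}.
The subset is not closed under *, so it is not a subgroup.

No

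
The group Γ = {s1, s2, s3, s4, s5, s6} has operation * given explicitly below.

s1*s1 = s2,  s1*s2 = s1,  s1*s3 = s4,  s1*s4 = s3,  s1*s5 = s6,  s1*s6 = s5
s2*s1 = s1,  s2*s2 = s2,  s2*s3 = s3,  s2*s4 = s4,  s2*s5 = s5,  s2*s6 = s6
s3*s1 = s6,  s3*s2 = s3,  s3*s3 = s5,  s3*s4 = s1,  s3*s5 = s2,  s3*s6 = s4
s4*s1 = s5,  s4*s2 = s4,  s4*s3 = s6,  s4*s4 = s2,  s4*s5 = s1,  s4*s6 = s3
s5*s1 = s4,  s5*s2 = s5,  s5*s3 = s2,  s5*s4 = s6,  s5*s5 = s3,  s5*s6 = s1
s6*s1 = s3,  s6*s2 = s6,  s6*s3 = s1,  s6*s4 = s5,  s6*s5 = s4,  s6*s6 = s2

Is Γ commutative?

s3*s1 = s6 but s1*s3 = s4.
Since s3 and s1 do not commute, Γ is not abelian.

No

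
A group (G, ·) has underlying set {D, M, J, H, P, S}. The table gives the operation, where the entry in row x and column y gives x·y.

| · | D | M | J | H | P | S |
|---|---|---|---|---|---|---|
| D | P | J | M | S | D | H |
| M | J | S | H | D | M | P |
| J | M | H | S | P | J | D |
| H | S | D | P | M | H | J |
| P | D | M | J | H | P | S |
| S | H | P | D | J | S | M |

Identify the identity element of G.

The identity e satisfies e·x = x for all x, so its row in the table reproduces the column headers.
Row P reads: D, M, J, H, P, S — exactly the header order. So P is the identity.

P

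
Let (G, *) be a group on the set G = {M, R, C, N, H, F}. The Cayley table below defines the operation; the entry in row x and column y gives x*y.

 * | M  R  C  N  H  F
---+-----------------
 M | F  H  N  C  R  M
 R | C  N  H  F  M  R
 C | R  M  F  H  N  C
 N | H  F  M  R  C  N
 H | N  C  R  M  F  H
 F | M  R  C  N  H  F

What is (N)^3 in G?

F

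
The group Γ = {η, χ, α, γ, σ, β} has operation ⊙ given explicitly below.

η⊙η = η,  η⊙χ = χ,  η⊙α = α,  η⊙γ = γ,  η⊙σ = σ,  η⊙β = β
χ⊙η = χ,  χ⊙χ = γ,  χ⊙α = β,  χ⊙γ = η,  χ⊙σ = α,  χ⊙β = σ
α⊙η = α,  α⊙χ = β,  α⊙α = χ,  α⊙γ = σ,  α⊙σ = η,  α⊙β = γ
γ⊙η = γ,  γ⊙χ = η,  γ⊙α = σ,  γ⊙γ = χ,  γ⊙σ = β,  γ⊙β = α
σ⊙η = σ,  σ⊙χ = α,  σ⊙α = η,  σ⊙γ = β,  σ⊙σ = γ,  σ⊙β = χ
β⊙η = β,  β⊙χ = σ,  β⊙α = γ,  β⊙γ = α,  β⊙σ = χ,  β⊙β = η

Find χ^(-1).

γ

First locate the identity: row η matches the header, so η is the identity.
Scan row χ for η: χ ⊙ γ = η. Hence χ^(-1) = γ.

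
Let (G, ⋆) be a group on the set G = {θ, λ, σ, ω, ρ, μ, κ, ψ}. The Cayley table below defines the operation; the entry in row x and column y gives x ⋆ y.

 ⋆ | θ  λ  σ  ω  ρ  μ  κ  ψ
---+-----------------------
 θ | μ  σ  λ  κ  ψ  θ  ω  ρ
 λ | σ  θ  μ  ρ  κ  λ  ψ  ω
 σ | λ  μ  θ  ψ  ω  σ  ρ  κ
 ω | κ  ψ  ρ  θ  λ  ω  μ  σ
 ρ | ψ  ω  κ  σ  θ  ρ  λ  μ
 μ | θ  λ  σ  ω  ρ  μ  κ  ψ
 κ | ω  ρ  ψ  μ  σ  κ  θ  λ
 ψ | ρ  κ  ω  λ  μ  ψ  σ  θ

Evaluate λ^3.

λ^1 = λ
λ^2 = λ ⋆ λ = θ
λ^3 = θ ⋆ λ = σ

σ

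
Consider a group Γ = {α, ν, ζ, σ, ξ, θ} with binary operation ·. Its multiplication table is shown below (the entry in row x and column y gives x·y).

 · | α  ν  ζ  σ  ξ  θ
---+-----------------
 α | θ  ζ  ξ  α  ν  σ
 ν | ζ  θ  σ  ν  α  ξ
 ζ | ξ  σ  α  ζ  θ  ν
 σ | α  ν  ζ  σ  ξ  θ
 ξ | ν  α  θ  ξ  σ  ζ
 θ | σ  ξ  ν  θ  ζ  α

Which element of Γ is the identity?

The identity e satisfies e·x = x for all x, so its row in the table reproduces the column headers.
Row σ reads: α, ν, ζ, σ, ξ, θ — exactly the header order. So σ is the identity.

σ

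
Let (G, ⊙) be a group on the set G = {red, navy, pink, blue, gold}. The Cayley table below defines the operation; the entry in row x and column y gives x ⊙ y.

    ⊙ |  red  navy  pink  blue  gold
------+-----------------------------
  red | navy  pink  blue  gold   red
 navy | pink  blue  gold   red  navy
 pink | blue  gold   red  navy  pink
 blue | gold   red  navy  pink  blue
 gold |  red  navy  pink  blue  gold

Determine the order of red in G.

The identity element is gold (its row matches the header).
red^1 = red
red^2 = red ⊙ red = navy
red^3 = navy ⊙ red = pink
red^4 = pink ⊙ red = blue
red^5 = blue ⊙ red = gold
The first power of red equal to the identity is red^5, so ord(red) = 5.
(Structurally, G here is isomorphic to the cyclic group Z_5.)

5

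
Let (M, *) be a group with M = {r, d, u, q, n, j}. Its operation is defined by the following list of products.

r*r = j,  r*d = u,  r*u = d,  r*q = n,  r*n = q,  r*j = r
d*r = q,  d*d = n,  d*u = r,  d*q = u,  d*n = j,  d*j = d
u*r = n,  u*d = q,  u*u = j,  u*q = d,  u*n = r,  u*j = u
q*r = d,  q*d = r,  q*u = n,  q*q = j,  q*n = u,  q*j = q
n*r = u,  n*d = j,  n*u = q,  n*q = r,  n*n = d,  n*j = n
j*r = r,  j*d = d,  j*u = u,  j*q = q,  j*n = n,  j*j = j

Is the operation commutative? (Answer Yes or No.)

No

d*u = r but u*d = q.
Since d and u do not commute, M is not abelian.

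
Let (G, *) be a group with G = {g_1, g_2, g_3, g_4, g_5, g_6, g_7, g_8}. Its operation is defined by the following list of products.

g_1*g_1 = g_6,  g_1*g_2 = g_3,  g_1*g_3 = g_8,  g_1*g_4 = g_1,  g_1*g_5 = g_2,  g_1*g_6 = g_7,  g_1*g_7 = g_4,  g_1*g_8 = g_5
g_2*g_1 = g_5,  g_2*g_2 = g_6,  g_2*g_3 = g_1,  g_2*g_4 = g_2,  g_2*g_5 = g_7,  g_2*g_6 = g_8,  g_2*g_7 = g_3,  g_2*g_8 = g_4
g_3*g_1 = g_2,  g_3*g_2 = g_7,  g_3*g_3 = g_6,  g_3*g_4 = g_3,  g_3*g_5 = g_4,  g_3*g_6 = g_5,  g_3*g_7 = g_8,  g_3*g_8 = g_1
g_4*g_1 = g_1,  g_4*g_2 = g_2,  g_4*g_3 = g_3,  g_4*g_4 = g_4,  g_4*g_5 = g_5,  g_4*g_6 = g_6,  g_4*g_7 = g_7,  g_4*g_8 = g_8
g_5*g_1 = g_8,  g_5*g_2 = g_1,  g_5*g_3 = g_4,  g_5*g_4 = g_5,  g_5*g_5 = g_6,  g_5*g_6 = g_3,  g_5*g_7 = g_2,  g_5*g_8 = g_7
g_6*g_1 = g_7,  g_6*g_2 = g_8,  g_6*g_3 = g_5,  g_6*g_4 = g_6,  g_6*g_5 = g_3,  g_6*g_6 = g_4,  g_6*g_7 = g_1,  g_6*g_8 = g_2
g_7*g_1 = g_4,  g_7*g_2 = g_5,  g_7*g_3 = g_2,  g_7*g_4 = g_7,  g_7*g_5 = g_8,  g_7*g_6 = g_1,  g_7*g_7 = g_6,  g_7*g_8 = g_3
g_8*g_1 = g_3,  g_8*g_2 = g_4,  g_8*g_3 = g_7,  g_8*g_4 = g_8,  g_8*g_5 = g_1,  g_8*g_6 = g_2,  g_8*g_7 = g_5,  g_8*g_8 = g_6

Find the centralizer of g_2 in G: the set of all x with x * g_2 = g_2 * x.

Compare row g_2 with column g_2 entry by entry.
g_6 * g_2 = g_8 = g_2 * g_6, so g_6 commutes with g_2.
g_7 * g_2 = g_5 but g_2 * g_7 = g_3, so g_7 does not.
Collecting the elements that commute with g_2: C(g_2) = {g_2, g_4, g_6, g_8}.

{g_2, g_4, g_6, g_8}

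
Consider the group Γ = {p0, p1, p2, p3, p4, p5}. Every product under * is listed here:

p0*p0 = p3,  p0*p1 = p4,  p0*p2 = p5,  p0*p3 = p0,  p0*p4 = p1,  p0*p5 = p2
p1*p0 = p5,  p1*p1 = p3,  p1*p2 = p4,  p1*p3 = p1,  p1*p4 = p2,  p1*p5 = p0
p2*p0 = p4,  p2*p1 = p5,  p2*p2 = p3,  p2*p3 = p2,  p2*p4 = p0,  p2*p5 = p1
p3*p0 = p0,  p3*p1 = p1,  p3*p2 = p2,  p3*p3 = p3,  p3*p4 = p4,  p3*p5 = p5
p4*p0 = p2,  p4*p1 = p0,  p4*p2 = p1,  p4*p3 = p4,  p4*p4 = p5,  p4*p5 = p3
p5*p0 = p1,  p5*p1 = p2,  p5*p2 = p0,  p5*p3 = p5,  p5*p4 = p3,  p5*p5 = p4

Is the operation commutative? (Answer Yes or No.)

p4*p1 = p0 but p1*p4 = p2.
Since p4 and p1 do not commute, Γ is not abelian.

No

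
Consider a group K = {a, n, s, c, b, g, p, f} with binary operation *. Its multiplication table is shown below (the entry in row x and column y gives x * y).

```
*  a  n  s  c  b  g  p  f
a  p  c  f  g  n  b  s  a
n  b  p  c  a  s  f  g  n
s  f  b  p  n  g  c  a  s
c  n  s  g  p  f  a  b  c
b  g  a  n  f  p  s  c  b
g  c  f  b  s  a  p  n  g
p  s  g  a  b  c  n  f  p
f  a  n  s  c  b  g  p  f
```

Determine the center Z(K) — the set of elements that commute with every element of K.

{f, p}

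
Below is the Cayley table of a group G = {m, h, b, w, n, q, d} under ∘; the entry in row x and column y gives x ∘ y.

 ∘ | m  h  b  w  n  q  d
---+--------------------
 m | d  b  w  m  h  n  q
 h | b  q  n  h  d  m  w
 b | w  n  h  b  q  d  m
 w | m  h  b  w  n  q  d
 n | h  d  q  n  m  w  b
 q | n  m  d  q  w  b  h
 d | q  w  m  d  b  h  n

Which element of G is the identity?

w

The identity e satisfies e ∘ x = x for all x, so its row in the table reproduces the column headers.
Row w reads: m, h, b, w, n, q, d — exactly the header order. So w is the identity.
(Structurally, G here is isomorphic to the cyclic group Z_7.)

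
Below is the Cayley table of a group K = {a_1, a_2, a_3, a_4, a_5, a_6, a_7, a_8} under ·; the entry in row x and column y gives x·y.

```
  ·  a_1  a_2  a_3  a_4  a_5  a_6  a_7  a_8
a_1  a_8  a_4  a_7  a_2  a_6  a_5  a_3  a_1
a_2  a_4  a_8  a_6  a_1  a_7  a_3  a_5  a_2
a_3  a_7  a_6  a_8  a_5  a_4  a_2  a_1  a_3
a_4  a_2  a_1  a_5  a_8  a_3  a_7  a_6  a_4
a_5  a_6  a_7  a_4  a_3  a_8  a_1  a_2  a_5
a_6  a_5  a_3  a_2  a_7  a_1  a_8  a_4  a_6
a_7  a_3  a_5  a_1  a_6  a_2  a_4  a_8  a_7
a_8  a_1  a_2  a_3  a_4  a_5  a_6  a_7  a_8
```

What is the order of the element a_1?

2

The identity element is a_8 (its row matches the header).
a_1^1 = a_1
a_1^2 = a_1·a_1 = a_8
The first power of a_1 equal to the identity is a_1^2, so ord(a_1) = 2.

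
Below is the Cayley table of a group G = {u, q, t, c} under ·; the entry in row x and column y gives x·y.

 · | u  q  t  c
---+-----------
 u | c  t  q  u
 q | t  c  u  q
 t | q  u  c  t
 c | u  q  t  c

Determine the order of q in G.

The identity element is c (its row matches the header).
q^1 = q
q^2 = q·q = c
The first power of q equal to the identity is q^2, so ord(q) = 2.
(Structurally, G here is isomorphic to the Klein four-group V_4.)

2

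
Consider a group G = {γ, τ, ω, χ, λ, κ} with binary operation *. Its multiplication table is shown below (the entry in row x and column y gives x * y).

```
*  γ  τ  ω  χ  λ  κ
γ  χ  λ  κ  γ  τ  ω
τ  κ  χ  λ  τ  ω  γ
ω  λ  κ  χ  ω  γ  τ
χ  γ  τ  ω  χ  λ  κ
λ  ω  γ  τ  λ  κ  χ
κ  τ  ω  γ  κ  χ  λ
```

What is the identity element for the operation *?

χ

The identity e satisfies e * x = x for all x, so its row in the table reproduces the column headers.
Row χ reads: γ, τ, ω, χ, λ, κ — exactly the header order. So χ is the identity.
(Structurally, G here is isomorphic to the symmetric group S_3.)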